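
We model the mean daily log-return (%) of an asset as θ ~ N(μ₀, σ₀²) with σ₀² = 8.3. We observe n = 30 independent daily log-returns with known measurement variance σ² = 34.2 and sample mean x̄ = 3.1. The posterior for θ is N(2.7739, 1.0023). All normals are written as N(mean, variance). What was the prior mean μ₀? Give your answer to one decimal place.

μ₀ = 0.4

The posterior mean is a precision-weighted average: μ_n = (τ₀μ₀ + τ_data·x̄)/(τ₀+τ_data), with τ₀=1/σ₀² and τ_data=n/σ².
Here τ₀ = 1/8.3 = 0.120482 and τ_data = 30/34.2 = 0.877193, so τ_n = 0.997675.
Rearranging for μ₀: μ₀ = (μ_n·τ_n − τ_data·x̄)/τ₀ = (2.7739·0.997675 − 0.877193·3.1) / 0.120482 = 0.048152/0.120482 ≈ 0.4.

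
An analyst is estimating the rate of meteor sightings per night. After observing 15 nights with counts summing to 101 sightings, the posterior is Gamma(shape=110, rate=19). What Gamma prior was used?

Gamma–Poisson conjugacy: posterior shape = α + Σxᵢ, posterior rate = β + n.
So α = 110 − 101 = 9 and β = 19 − 15 = 4.

Gamma(shape=9, rate=4)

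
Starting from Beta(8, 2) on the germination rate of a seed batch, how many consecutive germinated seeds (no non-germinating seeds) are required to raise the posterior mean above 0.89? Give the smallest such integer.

k = 9

After k germinated seeds and 0 non-germinating seeds the posterior is Beta(8+k, 2), with mean (8+k)/(8+2+k).
Set (8+k)/(10+k) > 0.89 and solve: k > (0.89·10 − 8)/(1 − 0.89) = 8.182.
The smallest integer exceeding 8.182 is 9, and checking k=9: (17)/(19) = 0.8947 > 0.89.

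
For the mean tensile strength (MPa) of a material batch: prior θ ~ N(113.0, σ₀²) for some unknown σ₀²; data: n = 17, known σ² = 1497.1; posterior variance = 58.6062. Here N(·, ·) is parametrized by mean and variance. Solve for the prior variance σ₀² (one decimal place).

For the Normal–Normal model with known σ², precisions add: τ_n = τ₀ + n/σ².
So 1/σ₀² = 1/58.6062 − 17/1497.1 = 0.017063 − 0.011355 = 0.005708.
Hence σ₀² = 1/0.005708 ≈ 175.2.

σ₀² = 175.2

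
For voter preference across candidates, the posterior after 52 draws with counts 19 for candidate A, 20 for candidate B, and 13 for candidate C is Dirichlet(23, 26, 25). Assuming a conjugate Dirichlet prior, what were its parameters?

For a Dirichlet(α) prior with multinomial counts c, the posterior is Dirichlet(α + c) componentwise.
Subtract each count from the matching posterior parameter: 23−19=4, 26−20=6, 25−13=12.

Dirichlet(4, 6, 12)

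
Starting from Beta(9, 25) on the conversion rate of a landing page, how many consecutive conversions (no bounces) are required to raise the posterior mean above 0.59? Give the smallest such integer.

k = 27

After k conversions and 0 bounces the posterior is Beta(9+k, 25), with mean (9+k)/(9+25+k).
Set (9+k)/(34+k) > 0.59 and solve: k > (0.59·34 − 9)/(1 − 0.59) = 26.976.
The smallest integer exceeding 26.976 is 27, and checking k=27: (36)/(61) = 0.5902 > 0.59.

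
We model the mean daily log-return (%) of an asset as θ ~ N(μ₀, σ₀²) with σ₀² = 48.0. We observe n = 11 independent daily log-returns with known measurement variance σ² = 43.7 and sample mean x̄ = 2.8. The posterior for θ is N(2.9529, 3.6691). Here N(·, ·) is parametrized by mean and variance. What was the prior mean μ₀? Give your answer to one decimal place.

The posterior mean is a precision-weighted average: μ_n = (τ₀μ₀ + τ_data·x̄)/(τ₀+τ_data), with τ₀=1/σ₀² and τ_data=n/σ².
Here τ₀ = 1/48.0 = 0.020833 and τ_data = 11/43.7 = 0.251716, so τ_n = 0.272549.
Rearranging for μ₀: μ₀ = (μ_n·τ_n − τ_data·x̄)/τ₀ = (2.9529·0.272549 − 0.251716·2.8) / 0.020833 = 0.100005/0.020833 ≈ 4.8.

μ₀ = 4.8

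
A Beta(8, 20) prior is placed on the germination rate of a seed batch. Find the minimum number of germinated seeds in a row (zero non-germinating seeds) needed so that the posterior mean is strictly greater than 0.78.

k = 63

After k germinated seeds and 0 non-germinating seeds the posterior is Beta(8+k, 20), with mean (8+k)/(8+20+k).
Set (8+k)/(28+k) > 0.78 and solve: k > (0.78·28 − 8)/(1 − 0.78) = 62.909.
The smallest integer exceeding 62.909 is 63.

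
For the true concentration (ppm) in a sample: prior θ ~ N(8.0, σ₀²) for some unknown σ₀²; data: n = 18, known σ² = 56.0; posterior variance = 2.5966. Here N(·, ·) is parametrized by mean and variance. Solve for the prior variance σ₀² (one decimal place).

σ₀² = 15.7

Posterior precision equals prior precision plus data precision: 1/σ_n² = 1/σ₀² + n/σ².
So 1/σ₀² = 1/2.5966 − 18/56.0 = 0.385119 − 0.321429 = 0.063690.
Hence σ₀² = 1/0.063690 ≈ 15.7.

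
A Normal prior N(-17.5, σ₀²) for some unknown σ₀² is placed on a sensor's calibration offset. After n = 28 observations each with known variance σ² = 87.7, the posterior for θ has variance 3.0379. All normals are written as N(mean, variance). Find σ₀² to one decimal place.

σ₀² = 101.0

For the Normal–Normal model with known σ², precisions add: τ_n = τ₀ + n/σ².
So 1/σ₀² = 1/3.0379 − 28/87.7 = 0.329175 − 0.319270 = 0.009905.
Hence σ₀² = 1/0.009905 ≈ 101.0.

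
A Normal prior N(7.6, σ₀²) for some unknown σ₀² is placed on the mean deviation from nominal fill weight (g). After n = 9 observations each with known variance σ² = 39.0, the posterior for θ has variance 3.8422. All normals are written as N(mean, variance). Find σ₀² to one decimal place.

σ₀² = 33.9

For the Normal–Normal model with known σ², precisions add: τ_n = τ₀ + n/σ².
So 1/σ₀² = 1/3.8422 − 9/39.0 = 0.260268 − 0.230769 = 0.029499.
Hence σ₀² = 1/0.029499 ≈ 33.9.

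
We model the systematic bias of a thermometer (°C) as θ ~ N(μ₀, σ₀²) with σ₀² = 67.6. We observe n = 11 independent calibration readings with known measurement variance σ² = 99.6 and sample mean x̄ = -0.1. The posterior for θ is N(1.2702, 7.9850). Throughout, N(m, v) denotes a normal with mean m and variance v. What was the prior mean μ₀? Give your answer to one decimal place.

μ₀ = 11.5

The posterior mean is a precision-weighted average: μ_n = (τ₀μ₀ + τ_data·x̄)/(τ₀+τ_data), with τ₀=1/σ₀² and τ_data=n/σ².
Here τ₀ = 1/67.6 = 0.014793 and τ_data = 11/99.6 = 0.110442, so τ_n = 0.125235.
Rearranging for μ₀: μ₀ = (μ_n·τ_n − τ_data·x̄)/τ₀ = (1.2702·0.125235 − 0.110442·-0.1) / 0.014793 = 0.170118/0.014793 ≈ 11.5.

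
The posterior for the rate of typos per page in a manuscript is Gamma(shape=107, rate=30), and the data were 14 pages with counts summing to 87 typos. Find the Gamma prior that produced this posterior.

Gamma(shape=20, rate=16)

A Gamma(α, β) prior (rate parametrization) on a Poisson rate with n observations summing to S gives posterior Gamma(α+S, β+n).
So α = 107 − 87 = 20 and β = 30 − 14 = 16.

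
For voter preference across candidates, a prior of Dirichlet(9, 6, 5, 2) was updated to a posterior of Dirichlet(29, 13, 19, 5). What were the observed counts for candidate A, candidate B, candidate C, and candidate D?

counts (20, 7, 14, 3)

For a Dirichlet(α) prior with multinomial counts c, the posterior is Dirichlet(α + c) componentwise.
Counts are posterior − prior componentwise: 29−9=20, 13−6=7, 19−5=14, 5−2=3.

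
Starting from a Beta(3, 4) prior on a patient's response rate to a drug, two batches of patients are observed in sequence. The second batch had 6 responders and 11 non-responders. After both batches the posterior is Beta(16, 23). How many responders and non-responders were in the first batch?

Sequential conjugate updates are equivalent to a single update on the pooled data, so total successes = posterior α − prior α and total failures = posterior β − prior β.
Total across both batches: 16−3=13 responders, 23−4=19 non-responders.
Subtract the second batch: 13−6=7 responders and 19−11=8 non-responders.

7 responders and 8 non-responders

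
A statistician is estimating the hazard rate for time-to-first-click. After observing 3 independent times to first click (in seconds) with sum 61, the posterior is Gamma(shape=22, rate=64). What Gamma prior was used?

For an exponential likelihood with a Gamma(α, β) prior on the rate, n observations with total T give posterior Gamma(α+n, β+T).
So α = 22 − 3 = 19 and β = 64 − 61 = 3.

Gamma(shape=19, rate=3)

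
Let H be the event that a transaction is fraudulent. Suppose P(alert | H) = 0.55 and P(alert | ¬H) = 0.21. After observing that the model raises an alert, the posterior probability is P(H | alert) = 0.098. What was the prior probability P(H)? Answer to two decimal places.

P(H) = 0.04

Bayes' rule in odds form gives O(H|E) = O(H)·[P(E|H)/P(E|¬H)], hence O(H) = O(H|E)/LR.
Posterior odds = 0.098/(1−0.098) = 0.1086. LR = 0.55/0.21 = 2.6190.
Prior odds = 0.1086/2.6190 = 0.0415, so P(H) = 0.0415/(1+0.0415) ≈ 0.04.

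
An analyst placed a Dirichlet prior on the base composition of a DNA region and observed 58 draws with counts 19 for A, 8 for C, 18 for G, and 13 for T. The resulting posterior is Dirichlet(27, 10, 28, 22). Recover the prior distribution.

For a Dirichlet(α) prior with multinomial counts c, the posterior is Dirichlet(α + c) componentwise.
Subtract each count from the matching posterior parameter: 27−19=8, 10−8=2, 28−18=10, 22−13=9.

Dirichlet(8, 2, 10, 9)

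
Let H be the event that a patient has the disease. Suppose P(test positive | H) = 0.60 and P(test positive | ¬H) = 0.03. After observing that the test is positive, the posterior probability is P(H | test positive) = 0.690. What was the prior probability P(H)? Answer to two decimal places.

In odds form, posterior odds = prior odds × likelihood ratio, so prior odds = posterior odds ÷ LR.
Posterior odds = 0.690/(1−0.690) = 2.2258. LR = 0.60/0.03 = 20.0000.
Prior odds = 2.2258/20.0000 = 0.1113, so P(H) = 0.1113/(1+0.1113) ≈ 0.10.

P(H) = 0.10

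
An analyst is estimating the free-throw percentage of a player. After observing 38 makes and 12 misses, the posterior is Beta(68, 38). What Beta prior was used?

Beta(30, 26)

Under Beta–binomial conjugacy the posterior parameters are (α+s, β+f).
Subtract the data counts: 68−38=30, 38−12=26.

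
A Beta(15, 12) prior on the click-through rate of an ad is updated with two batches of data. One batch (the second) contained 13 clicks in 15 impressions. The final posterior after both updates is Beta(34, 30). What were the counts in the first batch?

Because Beta–binomial updating is additive in the counts, the combined data contributed (α_post−α_prior, β_post−β_prior) successes and failures.
Total across both batches: 34−15=19 clicks, 30−12=18 non-clicks.
Subtract the second batch: 19−13=6 clicks and 18−2=16 non-clicks.

6 clicks and 16 non-clicks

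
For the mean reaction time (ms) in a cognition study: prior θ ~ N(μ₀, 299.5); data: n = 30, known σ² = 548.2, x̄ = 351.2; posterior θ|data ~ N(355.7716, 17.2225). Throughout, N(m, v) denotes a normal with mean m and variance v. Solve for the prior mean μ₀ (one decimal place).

With known observation variance, the Normal–Normal posterior has precision τ_n = τ₀ + n/σ² and mean μ_n = (τ₀μ₀ + (n/σ²)x̄)/τ_n.
Here τ₀ = 1/299.5 = 0.003339 and τ_data = 30/548.2 = 0.054725, so τ_n = 0.058064.
Rearranging for μ₀: μ₀ = (μ_n·τ_n − τ_data·x̄)/τ₀ = (355.7716·0.058064 − 0.054725·351.2) / 0.003339 = 1.438102/0.003339 ≈ 430.7.

μ₀ = 430.7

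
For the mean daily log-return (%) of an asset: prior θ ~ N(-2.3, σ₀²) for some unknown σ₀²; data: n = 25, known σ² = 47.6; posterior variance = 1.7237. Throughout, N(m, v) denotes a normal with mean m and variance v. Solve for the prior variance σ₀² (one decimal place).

For the Normal–Normal model with known σ², precisions add: τ_n = τ₀ + n/σ².
So 1/σ₀² = 1/1.7237 − 25/47.6 = 0.580147 − 0.525210 = 0.054937.
Hence σ₀² = 1/0.054937 ≈ 18.2.

σ₀² = 18.2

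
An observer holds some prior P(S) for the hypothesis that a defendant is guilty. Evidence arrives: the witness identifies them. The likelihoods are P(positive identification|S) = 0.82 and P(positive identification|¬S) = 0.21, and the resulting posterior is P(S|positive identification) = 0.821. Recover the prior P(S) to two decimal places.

P(S) = 0.54

In odds form, posterior odds = prior odds × likelihood ratio, so prior odds = posterior odds ÷ LR.
Posterior odds = 0.821/(1−0.821) = 4.5866. LR = 0.82/0.21 = 3.9048.
Prior odds = 4.5866/3.9048 = 1.1746, so P(S) = 1.1746/(1+1.1746) ≈ 0.54.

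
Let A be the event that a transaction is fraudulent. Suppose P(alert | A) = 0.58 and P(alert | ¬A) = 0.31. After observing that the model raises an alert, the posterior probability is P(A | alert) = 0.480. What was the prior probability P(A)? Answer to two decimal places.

P(A) = 0.33

In odds form, posterior odds = prior odds × likelihood ratio, so prior odds = posterior odds ÷ LR.
Posterior odds = 0.480/(1−0.480) = 0.9231. LR = 0.58/0.31 = 1.8710.
Prior odds = 0.9231/1.8710 = 0.4934, so P(A) = 0.4934/(1+0.4934) ≈ 0.33.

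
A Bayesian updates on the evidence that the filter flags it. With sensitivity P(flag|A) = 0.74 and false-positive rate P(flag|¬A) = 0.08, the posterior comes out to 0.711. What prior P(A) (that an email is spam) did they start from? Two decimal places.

P(A) = 0.21

In odds form, posterior odds = prior odds × likelihood ratio, so prior odds = posterior odds ÷ LR.
Posterior odds = 0.711/(1−0.711) = 2.4602. LR = 0.74/0.08 = 9.2500.
Prior odds = 2.4602/9.2500 = 0.2660, so P(A) = 0.2660/(1+0.2660) ≈ 0.21.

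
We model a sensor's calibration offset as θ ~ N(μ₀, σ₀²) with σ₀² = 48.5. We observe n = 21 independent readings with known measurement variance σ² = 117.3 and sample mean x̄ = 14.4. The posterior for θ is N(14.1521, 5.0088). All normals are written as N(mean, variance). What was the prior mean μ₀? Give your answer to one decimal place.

The posterior mean is a precision-weighted average: μ_n = (τ₀μ₀ + τ_data·x̄)/(τ₀+τ_data), with τ₀=1/σ₀² and τ_data=n/σ².
Here τ₀ = 1/48.5 = 0.020619 and τ_data = 21/117.3 = 0.179028, so τ_n = 0.199647.
Rearranging for μ₀: μ₀ = (μ_n·τ_n − τ_data·x̄)/τ₀ = (14.1521·0.199647 − 0.179028·14.4) / 0.020619 = 0.247421/0.020619 ≈ 12.0.

μ₀ = 12.0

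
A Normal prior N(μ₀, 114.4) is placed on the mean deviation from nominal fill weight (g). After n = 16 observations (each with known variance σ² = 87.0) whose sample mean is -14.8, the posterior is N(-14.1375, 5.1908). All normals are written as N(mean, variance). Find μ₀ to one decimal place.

With known observation variance, the Normal–Normal posterior has precision τ_n = τ₀ + n/σ² and mean μ_n = (τ₀μ₀ + (n/σ²)x̄)/τ_n.
Here τ₀ = 1/114.4 = 0.008741 and τ_data = 16/87.0 = 0.183908, so τ_n = 0.192649.
Rearranging for μ₀: μ₀ = (μ_n·τ_n − τ_data·x̄)/τ₀ = (-14.1375·0.192649 − 0.183908·-14.8) / 0.008741 = -0.001737/0.008741 ≈ -0.2.

μ₀ = -0.2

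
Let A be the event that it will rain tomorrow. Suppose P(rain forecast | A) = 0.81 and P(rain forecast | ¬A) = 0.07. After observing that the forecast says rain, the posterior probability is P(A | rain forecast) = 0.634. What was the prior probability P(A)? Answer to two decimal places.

P(A) = 0.13

Bayes' rule in odds form gives O(A|E) = O(A)·[P(E|A)/P(E|¬A)], hence O(A) = O(A|E)/LR.
Posterior odds = 0.634/(1−0.634) = 1.7322. LR = 0.81/0.07 = 11.5714.
Prior odds = 1.7322/11.5714 = 0.1497, so P(A) = 0.1497/(1+0.1497) ≈ 0.13.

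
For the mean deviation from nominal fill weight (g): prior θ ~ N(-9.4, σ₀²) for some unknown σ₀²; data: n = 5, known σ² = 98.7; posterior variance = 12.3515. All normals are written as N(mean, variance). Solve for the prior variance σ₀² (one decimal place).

For the Normal–Normal model with known σ², precisions add: τ_n = τ₀ + n/σ².
So 1/σ₀² = 1/12.3515 − 5/98.7 = 0.080962 − 0.050659 = 0.030303.
Hence σ₀² = 1/0.030303 ≈ 33.0.

σ₀² = 33.0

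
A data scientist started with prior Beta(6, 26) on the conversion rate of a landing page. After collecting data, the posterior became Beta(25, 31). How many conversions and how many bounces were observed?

Under Beta–binomial conjugacy the posterior parameters are (a+s, b+f).
So s = 25 − 6 = 19 and f = 31 − 26 = 5.

19 conversions and 5 bounces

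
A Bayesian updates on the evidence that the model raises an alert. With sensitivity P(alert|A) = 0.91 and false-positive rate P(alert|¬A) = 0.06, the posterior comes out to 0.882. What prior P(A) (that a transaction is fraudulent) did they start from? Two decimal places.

P(A) = 0.33

Bayes' rule in odds form gives O(A|E) = O(A)·[P(E|A)/P(E|¬A)], hence O(A) = O(A|E)/LR.
Posterior odds = 0.882/(1−0.882) = 7.4746. LR = 0.91/0.06 = 15.1667.
Prior odds = 7.4746/15.1667 = 0.4928, so P(A) = 0.4928/(1+0.4928) ≈ 0.33.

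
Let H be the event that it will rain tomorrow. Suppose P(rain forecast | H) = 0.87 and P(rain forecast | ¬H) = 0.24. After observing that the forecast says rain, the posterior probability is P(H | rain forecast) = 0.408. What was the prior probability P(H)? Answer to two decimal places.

P(H) = 0.16

Bayes' rule in odds form gives O(H|E) = O(H)·[P(E|H)/P(E|¬H)], hence O(H) = O(H|E)/LR.
Posterior odds = 0.408/(1−0.408) = 0.6892. LR = 0.87/0.24 = 3.6250.
Prior odds = 0.6892/3.6250 = 0.1901, so P(H) = 0.1901/(1+0.1901) ≈ 0.16.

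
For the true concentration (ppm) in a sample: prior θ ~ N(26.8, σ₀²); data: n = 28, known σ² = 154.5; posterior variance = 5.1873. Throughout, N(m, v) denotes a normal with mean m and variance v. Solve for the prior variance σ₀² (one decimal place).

σ₀² = 86.6

Posterior precision equals prior precision plus data precision: 1/σ_n² = 1/σ₀² + n/σ².
So 1/σ₀² = 1/5.1873 − 28/154.5 = 0.192779 − 0.181230 = 0.011549.
Hence σ₀² = 1/0.011549 ≈ 86.6.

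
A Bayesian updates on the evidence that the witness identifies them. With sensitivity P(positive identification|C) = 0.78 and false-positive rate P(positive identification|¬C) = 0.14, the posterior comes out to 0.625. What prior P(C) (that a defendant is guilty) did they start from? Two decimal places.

In odds form, posterior odds = prior odds × likelihood ratio, so prior odds = posterior odds ÷ LR.
Posterior odds = 0.625/(1−0.625) = 1.6667. LR = 0.78/0.14 = 5.5714.
Prior odds = 1.6667/5.5714 = 0.2992, so P(C) = 0.2992/(1+0.2992) ≈ 0.23.

P(C) = 0.23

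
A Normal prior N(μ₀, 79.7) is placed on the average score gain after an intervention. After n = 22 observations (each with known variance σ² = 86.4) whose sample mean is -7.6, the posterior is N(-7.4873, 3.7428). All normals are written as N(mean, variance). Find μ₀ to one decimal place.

With known observation variance, the Normal–Normal posterior has precision τ_n = τ₀ + n/σ² and mean μ_n = (τ₀μ₀ + (n/σ²)x̄)/τ_n.
Here τ₀ = 1/79.7 = 0.012547 and τ_data = 22/86.4 = 0.254630, so τ_n = 0.267177.
Rearranging for μ₀: μ₀ = (μ_n·τ_n − τ_data·x̄)/τ₀ = (-7.4873·0.267177 − 0.254630·-7.6) / 0.012547 = -0.065246/0.012547 ≈ -5.2.

μ₀ = -5.2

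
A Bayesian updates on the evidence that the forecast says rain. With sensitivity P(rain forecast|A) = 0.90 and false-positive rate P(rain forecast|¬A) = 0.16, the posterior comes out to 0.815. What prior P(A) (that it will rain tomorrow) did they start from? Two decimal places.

P(A) = 0.44

In odds form, posterior odds = prior odds × likelihood ratio, so prior odds = posterior odds ÷ LR.
Posterior odds = 0.815/(1−0.815) = 4.4054. LR = 0.90/0.16 = 5.6250.
Prior odds = 4.4054/5.6250 = 0.7832, so P(A) = 0.7832/(1+0.7832) ≈ 0.44.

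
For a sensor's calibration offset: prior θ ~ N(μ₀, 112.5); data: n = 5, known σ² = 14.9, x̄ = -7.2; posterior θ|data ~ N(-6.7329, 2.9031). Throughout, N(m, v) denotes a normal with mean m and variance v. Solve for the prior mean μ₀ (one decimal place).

μ₀ = 10.9

The posterior mean is a precision-weighted average: μ_n = (τ₀μ₀ + τ_data·x̄)/(τ₀+τ_data), with τ₀=1/σ₀² and τ_data=n/σ².
Here τ₀ = 1/112.5 = 0.008889 and τ_data = 5/14.9 = 0.335570, so τ_n = 0.344459.
Rearranging for μ₀: μ₀ = (μ_n·τ_n − τ_data·x̄)/τ₀ = (-6.7329·0.344459 − 0.335570·-7.2) / 0.008889 = 0.096896/0.008889 ≈ 10.9.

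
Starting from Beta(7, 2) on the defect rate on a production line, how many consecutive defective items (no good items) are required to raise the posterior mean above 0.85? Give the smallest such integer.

k = 5

After k defective items and 0 good items the posterior is Beta(7+k, 2), with mean (7+k)/(7+2+k).
Set (7+k)/(9+k) > 0.85 and solve: k > (0.85·9 − 7)/(1 − 0.85) = 4.333.
The smallest integer exceeding 4.333 is 5.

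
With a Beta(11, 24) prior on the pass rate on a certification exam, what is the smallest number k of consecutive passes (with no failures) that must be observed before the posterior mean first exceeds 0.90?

After k passes and 0 failures the posterior is Beta(11+k, 24), with mean (11+k)/(11+24+k).
Set (11+k)/(35+k) > 0.90 and solve: k > (0.90·35 − 11)/(1 − 0.90) = 205.000.
The smallest integer exceeding 205.000 is 206, and checking k=206: (217)/(241) = 0.9004 > 0.90.

k = 206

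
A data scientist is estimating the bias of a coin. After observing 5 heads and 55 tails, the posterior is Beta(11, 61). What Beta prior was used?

Beta(6, 6)

Beta is conjugate to the binomial likelihood: posterior = Beta(α+s, β+f).
Subtract the data counts: 11−5=6, 61−55=6.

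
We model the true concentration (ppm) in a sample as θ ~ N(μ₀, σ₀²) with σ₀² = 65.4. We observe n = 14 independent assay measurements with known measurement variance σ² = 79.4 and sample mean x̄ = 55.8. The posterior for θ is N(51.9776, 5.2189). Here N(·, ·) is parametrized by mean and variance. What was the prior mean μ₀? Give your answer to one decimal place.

μ₀ = 7.9

With known observation variance, the Normal–Normal posterior has precision τ_n = τ₀ + n/σ² and mean μ_n = (τ₀μ₀ + (n/σ²)x̄)/τ_n.
Here τ₀ = 1/65.4 = 0.015291 and τ_data = 14/79.4 = 0.176322, so τ_n = 0.191613.
Rearranging for μ₀: μ₀ = (μ_n·τ_n − τ_data·x̄)/τ₀ = (51.9776·0.191613 − 0.176322·55.8) / 0.015291 = 0.120816/0.015291 ≈ 7.9.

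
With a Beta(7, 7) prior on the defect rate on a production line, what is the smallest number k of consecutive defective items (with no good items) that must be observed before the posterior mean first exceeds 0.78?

k = 18

After k defective items and 0 good items the posterior is Beta(7+k, 7), with mean (7+k)/(7+7+k).
Set (7+k)/(14+k) > 0.78 and solve: k > (0.78·14 − 7)/(1 − 0.78) = 17.818.
The smallest integer exceeding 17.818 is 18, and checking k=18: (25)/(32) = 0.7812 > 0.78.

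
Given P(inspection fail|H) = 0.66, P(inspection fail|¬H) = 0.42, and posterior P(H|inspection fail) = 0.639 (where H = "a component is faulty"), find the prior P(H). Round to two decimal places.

P(H) = 0.53

In odds form, posterior odds = prior odds × likelihood ratio, so prior odds = posterior odds ÷ LR.
Posterior odds = 0.639/(1−0.639) = 1.7701. LR = 0.66/0.42 = 1.5714.
Prior odds = 1.7701/1.5714 = 1.1264, so P(H) = 1.1264/(1+1.1264) ≈ 0.53.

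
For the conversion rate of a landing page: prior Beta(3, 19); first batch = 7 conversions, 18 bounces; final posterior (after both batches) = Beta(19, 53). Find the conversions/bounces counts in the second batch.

9 conversions and 16 bounces

Because Beta–binomial updating is additive in the counts, the combined data contributed (α_post−α_prior, β_post−β_prior) successes and failures.
Total across both batches: 19−3=16 conversions, 53−19=34 bounces.
Subtract the first batch: 16−7=9 conversions and 34−18=16 bounces.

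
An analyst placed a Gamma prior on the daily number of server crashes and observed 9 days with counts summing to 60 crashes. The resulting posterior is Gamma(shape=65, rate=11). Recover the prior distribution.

A Gamma(α, β) prior (rate parametrization) on a Poisson rate with n observations summing to S gives posterior Gamma(α+S, β+n).
So α = 65 − 60 = 5 and β = 11 − 9 = 2.

Gamma(shape=5, rate=2)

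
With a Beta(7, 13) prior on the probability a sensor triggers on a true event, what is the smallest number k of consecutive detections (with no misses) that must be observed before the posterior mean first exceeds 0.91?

k = 125

After k detections and 0 misses the posterior is Beta(7+k, 13), with mean (7+k)/(7+13+k).
Set (7+k)/(20+k) > 0.91 and solve: k > (0.91·20 − 7)/(1 − 0.91) = 124.444.
The smallest integer exceeding 124.444 is 125.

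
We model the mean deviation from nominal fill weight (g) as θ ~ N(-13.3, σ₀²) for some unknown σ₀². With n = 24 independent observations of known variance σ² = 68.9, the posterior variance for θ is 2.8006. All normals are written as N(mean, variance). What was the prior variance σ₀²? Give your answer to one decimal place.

For the Normal–Normal model with known σ², precisions add: τ_n = τ₀ + n/σ².
So 1/σ₀² = 1/2.8006 − 24/68.9 = 0.357066 − 0.348331 = 0.008735.
Hence σ₀² = 1/0.008735 ≈ 114.5.

σ₀² = 114.5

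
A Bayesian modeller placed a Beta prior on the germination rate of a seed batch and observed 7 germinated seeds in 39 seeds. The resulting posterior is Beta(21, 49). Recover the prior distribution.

A Beta(a, b) prior with s successes and f failures in binomial data gives a Beta(a+s, b+f) posterior.
Subtract the data counts: 21−7=14, 49−32=17.

Beta(14, 17)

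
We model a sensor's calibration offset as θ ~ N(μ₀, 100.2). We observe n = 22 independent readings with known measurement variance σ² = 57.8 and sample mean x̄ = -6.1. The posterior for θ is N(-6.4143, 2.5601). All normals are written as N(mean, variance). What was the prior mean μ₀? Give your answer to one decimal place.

The posterior mean is a precision-weighted average: μ_n = (τ₀μ₀ + τ_data·x̄)/(τ₀+τ_data), with τ₀=1/σ₀² and τ_data=n/σ².
Here τ₀ = 1/100.2 = 0.009980 and τ_data = 22/57.8 = 0.380623, so τ_n = 0.390603.
Rearranging for μ₀: μ₀ = (μ_n·τ_n − τ_data·x̄)/τ₀ = (-6.4143·0.390603 − 0.380623·-6.1) / 0.009980 = -0.183645/0.009980 ≈ -18.4.

μ₀ = -18.4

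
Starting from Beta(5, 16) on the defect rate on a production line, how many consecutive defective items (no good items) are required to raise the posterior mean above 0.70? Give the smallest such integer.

After k defective items and 0 good items the posterior is Beta(5+k, 16), with mean (5+k)/(5+16+k).
Set (5+k)/(21+k) > 0.70 and solve: k > (0.70·21 − 5)/(1 − 0.70) = 32.333.
The smallest integer exceeding 32.333 is 33.

k = 33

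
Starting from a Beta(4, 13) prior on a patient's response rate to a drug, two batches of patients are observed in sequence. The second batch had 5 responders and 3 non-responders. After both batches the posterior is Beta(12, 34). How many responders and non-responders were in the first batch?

3 responders and 18 non-responders

Sequential conjugate updates are equivalent to a single update on the pooled data, so total successes = posterior α − prior α and total failures = posterior β − prior β.
Total across both batches: 12−4=8 responders, 34−13=21 non-responders.
Subtract the second batch: 8−5=3 responders and 21−3=18 non-responders.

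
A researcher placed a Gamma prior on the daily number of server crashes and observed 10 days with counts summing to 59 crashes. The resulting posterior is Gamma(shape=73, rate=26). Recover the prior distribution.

Gamma(shape=14, rate=16)

Gamma–Poisson conjugacy: posterior shape = α + Σxᵢ, posterior rate = β + n.
So α = 73 − 59 = 14 and β = 26 − 10 = 16.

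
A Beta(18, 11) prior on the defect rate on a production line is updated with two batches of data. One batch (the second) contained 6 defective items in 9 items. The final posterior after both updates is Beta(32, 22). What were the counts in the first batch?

8 defective items and 8 good items

Because Beta–binomial updating is additive in the counts, the combined data contributed (α_post−α_prior, β_post−β_prior) successes and failures.
Total across both batches: 32−18=14 defective items, 22−11=11 good items.
Subtract the second batch: 14−6=8 defective items and 11−3=8 good items.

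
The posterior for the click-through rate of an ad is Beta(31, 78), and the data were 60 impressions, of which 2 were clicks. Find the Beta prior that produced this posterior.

Beta(29, 20)

Under Beta–binomial conjugacy the posterior parameters are (α+s, β+f).
So α = 31 − 2 = 29 and β = 78 − 58 = 20.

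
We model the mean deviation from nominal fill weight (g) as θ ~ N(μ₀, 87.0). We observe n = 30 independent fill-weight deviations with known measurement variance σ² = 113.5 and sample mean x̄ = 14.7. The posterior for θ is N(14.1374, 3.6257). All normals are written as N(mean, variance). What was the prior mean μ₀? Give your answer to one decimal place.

With known observation variance, the Normal–Normal posterior has precision τ_n = τ₀ + n/σ² and mean μ_n = (τ₀μ₀ + (n/σ²)x̄)/τ_n.
Here τ₀ = 1/87.0 = 0.011494 and τ_data = 30/113.5 = 0.264317, so τ_n = 0.275811.
Rearranging for μ₀: μ₀ = (μ_n·τ_n − τ_data·x̄)/τ₀ = (14.1374·0.275811 − 0.264317·14.7) / 0.011494 = 0.013791/0.011494 ≈ 1.2.

μ₀ = 1.2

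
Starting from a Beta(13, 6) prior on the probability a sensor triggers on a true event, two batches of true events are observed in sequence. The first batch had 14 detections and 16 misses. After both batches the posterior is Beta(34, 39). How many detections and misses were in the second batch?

7 detections and 17 misses

Sequential conjugate updates are equivalent to a single update on the pooled data, so total successes = posterior α − prior α and total failures = posterior β − prior β.
Total across both batches: 34−13=21 detections, 39−6=33 misses.
Subtract the first batch: 21−14=7 detections and 33−16=17 misses.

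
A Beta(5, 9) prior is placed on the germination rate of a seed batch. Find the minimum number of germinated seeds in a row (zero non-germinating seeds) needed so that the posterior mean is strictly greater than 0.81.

After k germinated seeds and 0 non-germinating seeds the posterior is Beta(5+k, 9), with mean (5+k)/(5+9+k).
Set (5+k)/(14+k) > 0.81 and solve: k > (0.81·14 − 5)/(1 − 0.81) = 33.368.
The smallest integer exceeding 33.368 is 34, and checking k=34: (39)/(48) = 0.8125 > 0.81.

k = 34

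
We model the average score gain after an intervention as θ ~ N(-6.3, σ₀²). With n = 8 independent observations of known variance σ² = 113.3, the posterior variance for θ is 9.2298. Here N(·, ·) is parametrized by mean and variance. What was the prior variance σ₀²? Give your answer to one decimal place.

σ₀² = 26.5

For the Normal–Normal model with known σ², precisions add: τ_n = τ₀ + n/σ².
So 1/σ₀² = 1/9.2298 − 8/113.3 = 0.108345 − 0.070609 = 0.037736.
Hence σ₀² = 1/0.037736 ≈ 26.5.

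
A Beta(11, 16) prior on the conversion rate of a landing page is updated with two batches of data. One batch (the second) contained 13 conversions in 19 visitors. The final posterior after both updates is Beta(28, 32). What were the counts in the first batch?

4 conversions and 10 bounces

Because Beta–binomial updating is additive in the counts, the combined data contributed (α_post−α_prior, β_post−β_prior) successes and failures.
Total across both batches: 28−11=17 conversions, 32−16=16 bounces.
Subtract the second batch: 17−13=4 conversions and 16−6=10 bounces.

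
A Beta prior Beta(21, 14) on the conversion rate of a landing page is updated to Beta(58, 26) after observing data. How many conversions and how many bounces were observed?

Under Beta–binomial conjugacy the posterior parameters are (α+s, β+f).
Match parameters: s=58−21=37, f=26−14=12.

37 conversions and 12 bounces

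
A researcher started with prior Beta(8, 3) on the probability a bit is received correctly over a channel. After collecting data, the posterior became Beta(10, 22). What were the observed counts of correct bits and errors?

Under Beta–binomial conjugacy the posterior parameters are (α+s, β+f).
Match parameters: s=10−8=2, f=22−3=19.

2 correct bits and 19 errors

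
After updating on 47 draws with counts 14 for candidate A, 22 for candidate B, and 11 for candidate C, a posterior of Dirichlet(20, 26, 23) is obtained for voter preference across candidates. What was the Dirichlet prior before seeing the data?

Dirichlet(6, 4, 12)

For a Dirichlet(α) prior with multinomial counts c, the posterior is Dirichlet(α + c) componentwise.
Subtract each count from the matching posterior parameter: 20−14=6, 26−22=4, 23−11=12.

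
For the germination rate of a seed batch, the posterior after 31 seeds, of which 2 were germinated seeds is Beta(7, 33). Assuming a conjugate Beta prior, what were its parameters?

Under Beta–binomial conjugacy the posterior parameters are (α+s, β+f).
Subtract the data counts: 7−2=5, 33−29=4.

Beta(5, 4)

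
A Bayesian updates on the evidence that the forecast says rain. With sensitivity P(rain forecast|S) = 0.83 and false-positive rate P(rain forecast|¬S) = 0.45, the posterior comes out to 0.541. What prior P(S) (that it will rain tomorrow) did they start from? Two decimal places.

P(S) = 0.39

Bayes' rule in odds form gives O(S|E) = O(S)·[P(E|S)/P(E|¬S)], hence O(S) = O(S|E)/LR.
Posterior odds = 0.541/(1−0.541) = 1.1786. LR = 0.83/0.45 = 1.8444.
Prior odds = 1.1786/1.8444 = 0.6390, so P(S) = 0.6390/(1+0.6390) ≈ 0.39.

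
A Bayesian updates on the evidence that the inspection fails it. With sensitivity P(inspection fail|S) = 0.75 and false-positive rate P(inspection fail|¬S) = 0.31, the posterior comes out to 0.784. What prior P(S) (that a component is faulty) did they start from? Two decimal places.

Bayes' rule in odds form gives O(S|E) = O(S)·[P(E|S)/P(E|¬S)], hence O(S) = O(S|E)/LR.
Posterior odds = 0.784/(1−0.784) = 3.6296. LR = 0.75/0.31 = 2.4194.
Prior odds = 3.6296/2.4194 = 1.5002, so P(S) = 1.5002/(1+1.5002) ≈ 0.60.

P(S) = 0.60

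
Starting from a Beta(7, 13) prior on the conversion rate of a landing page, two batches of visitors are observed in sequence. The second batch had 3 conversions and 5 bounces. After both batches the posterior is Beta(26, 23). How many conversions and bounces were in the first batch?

Because Beta–binomial updating is additive in the counts, the combined data contributed (α_post−α_prior, β_post−β_prior) successes and failures.
Total across both batches: 26−7=19 conversions, 23−13=10 bounces.
Subtract the second batch: 19−3=16 conversions and 10−5=5 bounces.

16 conversions and 5 bounces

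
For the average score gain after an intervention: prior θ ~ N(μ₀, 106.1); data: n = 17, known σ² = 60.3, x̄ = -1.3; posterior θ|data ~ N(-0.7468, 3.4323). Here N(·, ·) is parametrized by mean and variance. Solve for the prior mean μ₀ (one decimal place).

μ₀ = 15.8

With known observation variance, the Normal–Normal posterior has precision τ_n = τ₀ + n/σ² and mean μ_n = (τ₀μ₀ + (n/σ²)x̄)/τ_n.
Here τ₀ = 1/106.1 = 0.009425 and τ_data = 17/60.3 = 0.281924, so τ_n = 0.291349.
Rearranging for μ₀: μ₀ = (μ_n·τ_n − τ_data·x̄)/τ₀ = (-0.7468·0.291349 − 0.281924·-1.3) / 0.009425 = 0.148922/0.009425 ≈ 15.8.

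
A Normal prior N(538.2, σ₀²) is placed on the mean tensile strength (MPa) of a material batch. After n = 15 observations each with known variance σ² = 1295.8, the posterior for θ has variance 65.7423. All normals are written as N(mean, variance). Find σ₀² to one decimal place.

For the Normal–Normal model with known σ², precisions add: τ_n = τ₀ + n/σ².
So 1/σ₀² = 1/65.7423 − 15/1295.8 = 0.015211 − 0.011576 = 0.003635.
Hence σ₀² = 1/0.003635 ≈ 275.1.

σ₀² = 275.1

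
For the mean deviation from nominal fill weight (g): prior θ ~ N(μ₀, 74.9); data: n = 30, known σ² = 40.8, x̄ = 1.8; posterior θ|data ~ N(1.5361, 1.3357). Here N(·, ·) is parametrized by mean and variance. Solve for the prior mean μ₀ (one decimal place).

μ₀ = -13.0

The posterior mean is a precision-weighted average: μ_n = (τ₀μ₀ + τ_data·x̄)/(τ₀+τ_data), with τ₀=1/σ₀² and τ_data=n/σ².
Here τ₀ = 1/74.9 = 0.013351 and τ_data = 30/40.8 = 0.735294, so τ_n = 0.748645.
Rearranging for μ₀: μ₀ = (μ_n·τ_n − τ_data·x̄)/τ₀ = (1.5361·0.748645 − 0.735294·1.8) / 0.013351 = -0.173536/0.013351 ≈ -13.0.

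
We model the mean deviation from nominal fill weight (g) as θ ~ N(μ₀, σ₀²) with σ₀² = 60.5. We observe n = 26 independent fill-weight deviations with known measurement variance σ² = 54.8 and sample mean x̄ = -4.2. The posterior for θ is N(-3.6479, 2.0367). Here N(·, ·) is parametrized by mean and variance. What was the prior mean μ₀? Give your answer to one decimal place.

With known observation variance, the Normal–Normal posterior has precision τ_n = τ₀ + n/σ² and mean μ_n = (τ₀μ₀ + (n/σ²)x̄)/τ_n.
Here τ₀ = 1/60.5 = 0.016529 and τ_data = 26/54.8 = 0.474453, so τ_n = 0.490982.
Rearranging for μ₀: μ₀ = (μ_n·τ_n − τ_data·x̄)/τ₀ = (-3.6479·0.490982 − 0.474453·-4.2) / 0.016529 = 0.201649/0.016529 ≈ 12.2.

μ₀ = 12.2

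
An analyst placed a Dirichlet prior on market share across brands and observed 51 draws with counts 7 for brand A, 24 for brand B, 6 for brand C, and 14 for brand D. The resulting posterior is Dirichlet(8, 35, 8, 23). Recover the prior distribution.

Dirichlet(1, 11, 2, 9)

For a Dirichlet(α) prior with multinomial counts c, the posterior is Dirichlet(α + c) componentwise.
Subtract each count from the matching posterior parameter: 8−7=1, 35−24=11, 8−6=2, 23−14=9.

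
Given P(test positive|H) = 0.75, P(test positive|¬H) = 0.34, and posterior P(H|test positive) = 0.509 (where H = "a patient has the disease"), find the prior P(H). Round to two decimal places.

In odds form, posterior odds = prior odds × likelihood ratio, so prior odds = posterior odds ÷ LR.
Posterior odds = 0.509/(1−0.509) = 1.0367. LR = 0.75/0.34 = 2.2059.
Prior odds = 1.0367/2.2059 = 0.4700, so P(H) = 0.4700/(1+0.4700) ≈ 0.32.

P(H) = 0.32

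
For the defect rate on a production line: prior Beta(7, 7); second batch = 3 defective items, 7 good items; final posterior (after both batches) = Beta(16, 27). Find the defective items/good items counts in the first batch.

Because Beta–binomial updating is additive in the counts, the combined data contributed (α_post−α_prior, β_post−β_prior) successes and failures.
Total across both batches: 16−7=9 defective items, 27−7=20 good items.
Subtract the second batch: 9−3=6 defective items and 20−7=13 good items.

6 defective items and 13 good items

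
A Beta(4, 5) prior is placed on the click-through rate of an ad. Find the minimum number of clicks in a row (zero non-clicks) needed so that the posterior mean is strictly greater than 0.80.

After k clicks and 0 non-clicks the posterior is Beta(4+k, 5), with mean (4+k)/(4+5+k).
Set (4+k)/(9+k) > 0.80 and solve: k > (0.80·9 − 4)/(1 − 0.80) = 16.000.
The smallest integer exceeding 16.000 is 17, and checking k=17: (21)/(26) = 0.8077 > 0.80.

k = 17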